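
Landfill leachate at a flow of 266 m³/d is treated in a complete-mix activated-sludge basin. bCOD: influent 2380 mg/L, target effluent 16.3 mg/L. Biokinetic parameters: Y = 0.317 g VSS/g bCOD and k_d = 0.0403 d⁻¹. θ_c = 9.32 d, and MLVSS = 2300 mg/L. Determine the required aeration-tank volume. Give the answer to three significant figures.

V ≈ 587 m³

Rearranging the biomass balance for a CMAS with decay, V = Y·Q·ΔS·θ_c / [X·(1+k_d θ_c)] = 0.317 × 266 × (2380 − 16.3) × 9.32 / [2300 × (1 + 0.0403 × 9.32)] = 1.86×10^6 / 3164 = 587.1 m³.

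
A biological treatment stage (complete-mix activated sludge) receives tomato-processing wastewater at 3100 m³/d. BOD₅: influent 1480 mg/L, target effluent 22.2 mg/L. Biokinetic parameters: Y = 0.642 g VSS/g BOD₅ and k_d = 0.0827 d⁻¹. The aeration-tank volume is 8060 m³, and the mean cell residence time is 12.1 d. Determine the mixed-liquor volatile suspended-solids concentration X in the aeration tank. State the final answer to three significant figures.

X ≈ 2180 mg/L

From V·X·(1 + k_d·θ_c) = Y·Q·(S₀ − S)·θ_c: X = 0.642 × 3100 × (1480 − 22.2) × 12.1 / [8060 × (1 + 0.0827 × 12.1)] = 2177 mg/L.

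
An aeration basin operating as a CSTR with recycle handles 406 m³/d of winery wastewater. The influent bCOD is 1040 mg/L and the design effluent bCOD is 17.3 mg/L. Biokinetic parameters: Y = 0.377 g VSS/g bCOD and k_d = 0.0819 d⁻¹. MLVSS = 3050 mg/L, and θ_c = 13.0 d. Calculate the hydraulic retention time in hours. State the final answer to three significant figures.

τ ≈ 19.1 h

Rearranging the biomass balance for a CMAS with decay, V = Y·Q·ΔS·θ_c / [X·(1+k_d θ_c)] = 0.377 × 406 × (1040 − 17.3) × 13.0 / [3050 × (1 + 0.0819 × 13.0)] = 2.03×10^6 / 6297 = 323.1 m³.
HRT = V/Q = 323.1 m³ / 406 m³·d⁻¹ = 0.7959 d × 24 = 19.10 h.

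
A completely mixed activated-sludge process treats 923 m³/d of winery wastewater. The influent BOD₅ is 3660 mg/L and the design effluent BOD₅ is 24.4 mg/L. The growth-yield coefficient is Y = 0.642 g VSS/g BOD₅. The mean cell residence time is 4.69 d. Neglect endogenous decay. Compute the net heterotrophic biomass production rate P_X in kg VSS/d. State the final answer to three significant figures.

With endogenous decay neglected, the observed yield equals the true yield: Y_obs = Y = 0.642 g VSS/g BOD₅.
ΔS = 3660 − 24.4 = 3636 mg/L, so the substrate removal rate is 923 × 3636/1000 = 3356 kg BOD₅/d.
P_X = Y_obs · Q(S₀ − S) = 0.6420 × 3356 = 2154 kg VSS/d.

P_X ≈ 2150 kg VSS/d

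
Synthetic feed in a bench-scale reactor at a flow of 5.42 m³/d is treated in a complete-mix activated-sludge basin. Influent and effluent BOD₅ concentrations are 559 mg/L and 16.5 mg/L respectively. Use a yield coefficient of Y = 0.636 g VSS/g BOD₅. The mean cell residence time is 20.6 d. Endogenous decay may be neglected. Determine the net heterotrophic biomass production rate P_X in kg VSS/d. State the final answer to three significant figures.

P_X ≈ 1.87 kg VSS/d

Since k_d ≈ 0, Y_obs = Y = 0.636 g VSS/g BOD₅.
Mass of BOD₅ removed per day: Q(S₀ − S) = 5.42 × 542.5 g/m³ = 2.940 kg/d.
P_X = Y_obs · Q(S₀ − S) = 0.6360 × 2.940 = 1.870 kg VSS/d.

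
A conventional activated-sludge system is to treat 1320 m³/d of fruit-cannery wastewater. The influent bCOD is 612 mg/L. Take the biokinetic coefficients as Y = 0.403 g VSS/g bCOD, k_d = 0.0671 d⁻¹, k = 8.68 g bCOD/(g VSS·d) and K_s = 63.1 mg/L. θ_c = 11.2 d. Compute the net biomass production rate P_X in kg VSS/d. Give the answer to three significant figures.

For a completely mixed reactor with recycle the Lawrence–McCarty relation gives S = K_s·(1 + k_d·θ_c) / [θ_c·(Y·k − k_d) − 1] = 63.1 × (1 + 0.0671 × 11.2) / [11.2 × (0.403 × 8.68 − 0.0671) − 1] = 110.5 / 37.43 = 2.953 mg/L.
Observed yield with endogenous decay: Y_obs = Y / (1 + k_d·θ_c) = 0.403 / (1 + 0.0671 × 11.2) = 0.403 / 1.752 = 0.2301 g VSS/g bCOD.
Q·(S₀ − S) = 1320 × (612 − 2.95) × 10⁻³ = 803.9 kg/d removed.
P_X = Y_obs · Q(S₀ − S) = 0.2301 × 803.9 = 185.0 kg VSS/d.

P_X ≈ 185 kg VSS/d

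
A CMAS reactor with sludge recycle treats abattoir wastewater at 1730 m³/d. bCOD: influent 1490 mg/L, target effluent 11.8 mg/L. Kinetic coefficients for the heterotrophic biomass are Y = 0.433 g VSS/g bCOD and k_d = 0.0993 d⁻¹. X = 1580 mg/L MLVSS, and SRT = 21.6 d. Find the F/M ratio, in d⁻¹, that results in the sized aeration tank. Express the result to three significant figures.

From the SRT design equation V = Y Q (S₀−S) θ_c / [X (1 + k_d θ_c)] = 0.433 × 1730 × (1490 − 11.8) × 21.6 / [1580 × (1 + 0.0993 × 21.6)] = 2.39×10^7 / 4969 = 4813 m³.
Food-to-microorganism ratio F/M = Q S₀ / (V X) = 1730 × 1490 / (4813 × 1580) = 0.3389 d⁻¹.

F/M ≈ 0.339 d⁻¹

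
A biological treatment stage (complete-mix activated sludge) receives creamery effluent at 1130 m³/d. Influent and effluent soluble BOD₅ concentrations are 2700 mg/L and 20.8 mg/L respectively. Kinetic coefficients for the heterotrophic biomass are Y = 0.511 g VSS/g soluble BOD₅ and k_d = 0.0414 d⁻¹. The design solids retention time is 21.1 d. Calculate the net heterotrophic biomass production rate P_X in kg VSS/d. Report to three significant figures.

P_X ≈ 826 kg VSS/d

Correct the yield for decay: Y_obs = Y/(1 + k_d θ_c) = 0.511 / (1 + 0.0414 × 21.1) = 0.511 / 1.874 = 0.2727.
Q·(S₀ − S) = 1130 × (2700 − 20.8) × 10⁻³ = 3027 kg/d removed.
Biomass produced: P_X = Y_obs·Q·ΔS = 0.2727 × 3027 ≈ 825.7 kg VSS/d.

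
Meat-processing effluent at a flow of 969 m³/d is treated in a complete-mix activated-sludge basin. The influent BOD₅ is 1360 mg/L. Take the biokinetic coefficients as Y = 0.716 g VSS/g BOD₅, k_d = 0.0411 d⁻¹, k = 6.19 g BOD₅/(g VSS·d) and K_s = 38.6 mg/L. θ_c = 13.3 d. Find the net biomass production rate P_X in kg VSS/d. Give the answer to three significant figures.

P_X ≈ 610 kg VSS/d

Effluent substrate depends only on kinetics and SRT: S = K_s(1 + k_d θ_c) / [θ_c(Yk − k_d) − 1] = 38.6 × (1 + 0.0411 × 13.3) / [13.3 × (0.716 × 6.19 − 0.0411) − 1] = 59.70 / 57.40 = 1.040 mg/L.
The observed yield is Y_obs = Y/(1 + k_d·θ_c) = 0.716 / (1 + 0.0411 × 13.3) = 0.716 / 1.547 = 0.4629 g VSS per g BOD₅ removed.
Mass of BOD₅ removed per day: Q(S₀ − S) = 969 × 1359 g/m³ = 1317 kg/d.
Net biomass production P_X = Y_obs × Q·(S₀ − S) = 0.4629 × 1317 = 609.6 kg VSS/d.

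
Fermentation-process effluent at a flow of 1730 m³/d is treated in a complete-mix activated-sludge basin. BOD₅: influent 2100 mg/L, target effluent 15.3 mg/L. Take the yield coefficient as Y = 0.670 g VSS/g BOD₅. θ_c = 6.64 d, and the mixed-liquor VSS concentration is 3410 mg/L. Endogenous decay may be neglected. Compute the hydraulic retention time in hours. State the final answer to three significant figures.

V·X = Y·Q·ΔS·θ_c gives V = 0.670 × 1730 × (2100 − 15.3) × 6.64 / 3410 = 4705 m³.
Hydraulic retention time τ = V/Q = 4705 / 1730 = 2.720 d = 65.27 h.

τ ≈ 65.3 h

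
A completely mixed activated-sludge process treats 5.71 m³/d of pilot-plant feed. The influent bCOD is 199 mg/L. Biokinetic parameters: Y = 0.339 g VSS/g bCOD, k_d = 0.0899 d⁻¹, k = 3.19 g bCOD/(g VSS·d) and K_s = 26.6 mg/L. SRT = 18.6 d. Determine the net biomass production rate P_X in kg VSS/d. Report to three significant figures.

From the Monod/SRT balance for a CMAS, S = K_s·(1+k_d θ_c)/[θ_c·(Y k − k_d) − 1] = 26.6 × (1 + 0.0899 × 18.6) / [18.6 × (0.339 × 3.19 − 0.0899) − 1] = 71.08 / 17.44 = 4.075 mg/L.
Correct the yield for decay: Y_obs = Y/(1 + k_d θ_c) = 0.339 / (1 + 0.0899 × 18.6) = 0.339 / 2.672 = 0.1269.
Substrate removed = Q·(S₀ − S) = 5.71 m³/d × (199 − 4.08) g/m³ = 1.11×10^3 g/d = 1.113 kg/d.
So the net sludge growth is P_X = 0.1269 × 1.113 = 0.1412 kg VSS/d.

P_X ≈ 0.141 kg VSS/d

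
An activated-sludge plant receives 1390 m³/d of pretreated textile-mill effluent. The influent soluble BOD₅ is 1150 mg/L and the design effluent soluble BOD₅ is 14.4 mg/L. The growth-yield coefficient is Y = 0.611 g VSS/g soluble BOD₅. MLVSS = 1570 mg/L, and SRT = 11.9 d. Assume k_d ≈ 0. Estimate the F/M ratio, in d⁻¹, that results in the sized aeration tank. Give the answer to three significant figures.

F/M ≈ 0.139 d⁻¹

Biomass mass balance (decay neglected): V·X = Y·Q·(S₀ − S)·θ_c, so V = 0.611 × 1390 × (1150 − 14.4) × 11.9 / 1570 = 7310 m³.
F/M = Q·S₀ / (V·X) = 1390 × 1150 / (7310 × 1570) = 0.1393 g soluble BOD₅·(g VSS·d)⁻¹.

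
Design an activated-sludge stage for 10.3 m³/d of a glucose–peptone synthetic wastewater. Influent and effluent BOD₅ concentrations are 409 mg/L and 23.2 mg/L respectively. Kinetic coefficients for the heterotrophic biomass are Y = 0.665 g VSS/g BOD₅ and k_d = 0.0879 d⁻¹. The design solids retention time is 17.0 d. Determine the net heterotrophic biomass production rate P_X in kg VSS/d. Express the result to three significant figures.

P_X ≈ 1.06 kg VSS/d

Y_obs = Y / (1 + k_d θ_c) = 0.665 / (1 + 0.0879 × 17.0) = 0.665 / 2.494 = 0.2666.
Substrate removed = Q·(S₀ − S) = 10.3 m³/d × (409 − 23.2) g/m³ = 3.97×10^3 g/d = 3.974 kg/d.
So the net sludge growth is P_X = 0.2666 × 3.974 = 1.059 kg VSS/d.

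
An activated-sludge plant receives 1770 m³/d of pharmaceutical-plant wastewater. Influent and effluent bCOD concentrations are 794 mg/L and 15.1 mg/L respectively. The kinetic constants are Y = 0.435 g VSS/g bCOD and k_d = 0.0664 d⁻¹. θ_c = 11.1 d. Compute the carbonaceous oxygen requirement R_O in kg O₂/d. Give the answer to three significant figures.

Correct the yield for decay: Y_obs = Y/(1 + k_d θ_c) = 0.435 / (1 + 0.0664 × 11.1) = 0.435 / 1.737 = 0.2504.
Mass of bCOD removed per day: Q(S₀ − S) = 1770 × 778.9 g/m³ = 1379 kg/d.
Net sludge production P_X = 0.2504 × 1379 = 345.3 kg VSS/d.
R_O = Q·ΔS − 1.42 P_X = 1379 − 490.3 = 888.4 kg O₂/d.

R_O ≈ 888 kg O₂/d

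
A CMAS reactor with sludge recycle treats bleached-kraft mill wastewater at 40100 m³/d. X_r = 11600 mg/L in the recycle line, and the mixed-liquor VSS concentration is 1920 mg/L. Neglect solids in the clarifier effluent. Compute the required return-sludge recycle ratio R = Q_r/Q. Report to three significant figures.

Solids balance on the clarifier gives (1+R)X = R·X_r, so R = X/(X_r − X) = 1920 / (11600 − 1920) = 0.1983.

R ≈ 0.198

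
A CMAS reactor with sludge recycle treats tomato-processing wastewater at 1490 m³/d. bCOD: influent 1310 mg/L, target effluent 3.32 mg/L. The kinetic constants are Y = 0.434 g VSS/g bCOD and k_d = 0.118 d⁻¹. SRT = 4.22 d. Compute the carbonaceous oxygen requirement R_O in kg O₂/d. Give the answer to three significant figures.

The observed yield is Y_obs = Y/(1 + k_d·θ_c) = 0.434 / (1 + 0.118 × 4.22) = 0.434 / 1.498 = 0.2897 g VSS per g bCOD removed.
Q·(S₀ − S) = 1490 × (1310 − 3.32) × 10⁻³ = 1947 kg/d removed.
Biomass synthesised: P_X = Y_obs × 1947 = 564.1 kg VSS/d.
R_O = Q·(S₀ − S) − 1.42·P_X = 1947 − 1.42 × 564.1 = 1146 kg O₂/d.

R_O ≈ 1150 kg O₂/d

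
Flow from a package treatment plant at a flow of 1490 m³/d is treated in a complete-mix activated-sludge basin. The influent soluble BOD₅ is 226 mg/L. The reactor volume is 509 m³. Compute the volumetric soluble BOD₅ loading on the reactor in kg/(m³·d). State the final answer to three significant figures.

Applied soluble BOD₅ load per unit volume = Q·S₀/V = (1490 × 226/1000)/509.0 = 0.6616 kg soluble BOD₅·m⁻³·d⁻¹.

L_v ≈ 0.662 kg soluble BOD₅/(m³·d)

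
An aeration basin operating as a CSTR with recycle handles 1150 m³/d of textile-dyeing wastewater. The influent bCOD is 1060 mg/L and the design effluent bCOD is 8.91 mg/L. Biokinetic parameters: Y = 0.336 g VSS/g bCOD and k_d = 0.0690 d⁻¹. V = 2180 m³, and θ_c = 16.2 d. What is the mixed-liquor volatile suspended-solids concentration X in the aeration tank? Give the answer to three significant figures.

X ≈ 1430 mg/L

Solving the biomass balance for X: X = Y Q (S₀−S) θ_c / [V (1+k_d θ_c)] = 0.336 × 1150 × (1060 − 8.91) × 16.2 / [2180 × (1 + 0.0690 × 16.2)] = 1425 mg/L.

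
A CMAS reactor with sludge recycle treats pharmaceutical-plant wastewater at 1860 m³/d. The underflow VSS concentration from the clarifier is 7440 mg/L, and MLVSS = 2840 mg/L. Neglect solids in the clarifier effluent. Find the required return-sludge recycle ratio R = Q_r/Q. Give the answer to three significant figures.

Solids balance on the clarifier gives (1+R)X = R·X_r, so R = X/(X_r − X) = 2840 / (7440 − 2840) = 0.6174.

R ≈ 0.617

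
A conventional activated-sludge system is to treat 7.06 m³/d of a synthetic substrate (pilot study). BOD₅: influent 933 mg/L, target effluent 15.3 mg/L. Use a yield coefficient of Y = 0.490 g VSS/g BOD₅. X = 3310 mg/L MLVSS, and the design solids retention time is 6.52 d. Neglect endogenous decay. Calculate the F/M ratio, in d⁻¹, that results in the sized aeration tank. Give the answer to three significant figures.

Biomass mass balance (decay neglected): V·X = Y·Q·(S₀ − S)·θ_c, so V = 0.490 × 7.06 × (933 − 15.3) × 6.52 / 3310 = 6.253 m³.
F/M = Q·S₀ / (V·X) = 7.06 × 933 / (6.253 × 3310) = 0.3182 g BOD₅·(g VSS·d)⁻¹.

F/M ≈ 0.318 d⁻¹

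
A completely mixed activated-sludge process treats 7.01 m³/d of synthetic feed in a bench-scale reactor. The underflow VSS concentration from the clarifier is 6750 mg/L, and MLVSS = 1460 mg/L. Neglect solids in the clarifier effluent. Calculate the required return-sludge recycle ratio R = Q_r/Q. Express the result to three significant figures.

R ≈ 0.276

Mass balance around the secondary clarifier (neglecting effluent solids): R = X / (X_r − X) = 1460 / (6750 − 1460) = 0.2760.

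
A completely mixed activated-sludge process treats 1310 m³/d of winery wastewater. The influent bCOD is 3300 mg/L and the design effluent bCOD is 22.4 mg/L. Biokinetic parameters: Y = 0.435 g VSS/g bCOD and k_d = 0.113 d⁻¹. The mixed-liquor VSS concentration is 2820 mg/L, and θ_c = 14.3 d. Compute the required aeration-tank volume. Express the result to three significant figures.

From the SRT design equation V = Y Q (S₀−S) θ_c / [X (1 + k_d θ_c)] = 0.435 × 1310 × (3300 − 22.4) × 14.3 / [2820 × (1 + 0.113 × 14.3)] = 2.67×10^7 / 7377 = 3621 m³.

V ≈ 3620 m³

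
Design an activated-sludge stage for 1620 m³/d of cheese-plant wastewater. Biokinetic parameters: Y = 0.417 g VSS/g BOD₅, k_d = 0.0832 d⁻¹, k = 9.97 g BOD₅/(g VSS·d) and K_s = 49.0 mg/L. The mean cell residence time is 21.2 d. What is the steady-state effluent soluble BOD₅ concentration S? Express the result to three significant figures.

Effluent substrate depends only on kinetics and SRT: S = K_s(1 + k_d θ_c) / [θ_c(Yk − k_d) − 1] = 49.0 × (1 + 0.0832 × 21.2) / [21.2 × (0.417 × 9.97 − 0.0832) − 1] = 135.4 / 85.37 = 1.586 mg/L.

S ≈ 1.59 mg/L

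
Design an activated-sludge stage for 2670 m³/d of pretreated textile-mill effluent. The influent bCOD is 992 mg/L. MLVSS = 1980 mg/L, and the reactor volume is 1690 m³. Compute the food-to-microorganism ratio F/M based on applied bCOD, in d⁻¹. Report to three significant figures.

F/M ≈ 0.792 d⁻¹

F/M = applied load / biomass = Q·S₀/(V·X) = 2670 × 992 / (1690 × 1980) = 0.7915 d⁻¹.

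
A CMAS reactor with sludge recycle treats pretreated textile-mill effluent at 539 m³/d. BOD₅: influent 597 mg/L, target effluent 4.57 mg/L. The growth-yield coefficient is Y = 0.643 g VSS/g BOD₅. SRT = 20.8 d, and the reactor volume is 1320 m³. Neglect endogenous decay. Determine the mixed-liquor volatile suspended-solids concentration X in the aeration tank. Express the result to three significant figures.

X = Y·Q·ΔS·θ_c / V = 0.643 × 539 × (597 − 4.57) × 20.8 / 1320 = 3235 mg/L.

X ≈ 3240 mg/L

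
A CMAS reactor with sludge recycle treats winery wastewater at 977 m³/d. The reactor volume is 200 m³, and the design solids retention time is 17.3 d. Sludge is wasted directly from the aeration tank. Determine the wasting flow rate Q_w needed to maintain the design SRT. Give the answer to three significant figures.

Wasting from the aeration tank: Q_w = V / θ_c = 200.0 / 17.3 = 11.56 m³/d.

Q_w ≈ 11.6 m³/d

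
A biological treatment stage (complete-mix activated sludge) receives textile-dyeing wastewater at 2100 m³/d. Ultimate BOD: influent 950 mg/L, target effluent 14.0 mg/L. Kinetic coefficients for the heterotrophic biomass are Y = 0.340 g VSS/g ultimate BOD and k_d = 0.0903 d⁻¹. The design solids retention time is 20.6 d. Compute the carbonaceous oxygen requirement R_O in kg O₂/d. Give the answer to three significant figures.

Y_obs = Y / (1 + k_d θ_c) = 0.340 / (1 + 0.0903 × 20.6) = 0.340 / 2.860 = 0.1189.
ΔS = 950 − 14.0 = 936.0 mg/L, so the substrate removal rate is 2100 × 936.0/1000 = 1966 kg ultimate BOD/d.
Net sludge production P_X = 0.1189 × 1966 = 233.7 kg VSS/d.
R_O = Q·(S₀ − S) − 1.42·P_X = 1966 − 1.42 × 233.7 = 1634 kg O₂/d.

R_O ≈ 1630 kg O₂/d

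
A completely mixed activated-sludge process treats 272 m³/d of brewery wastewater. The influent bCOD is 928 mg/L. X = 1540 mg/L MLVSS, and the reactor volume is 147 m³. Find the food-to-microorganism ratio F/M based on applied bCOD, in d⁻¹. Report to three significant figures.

F/M ≈ 1.12 d⁻¹

Food-to-microorganism ratio F/M = Q S₀ / (V X) = 272 × 928 / (147.0 × 1540) = 1.115 d⁻¹.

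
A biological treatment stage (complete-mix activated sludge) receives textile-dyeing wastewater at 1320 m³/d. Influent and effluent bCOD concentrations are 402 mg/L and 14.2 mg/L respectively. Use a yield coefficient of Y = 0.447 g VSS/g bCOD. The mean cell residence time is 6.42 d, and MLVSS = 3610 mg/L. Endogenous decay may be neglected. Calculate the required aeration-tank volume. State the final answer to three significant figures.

With k_d = 0 the design equation reduces to V = Y Q (S₀−S) θ_c / X = 0.447 × 1320 × (402 − 14.2) × 6.42 / 3610 = 406.9 m³.

V ≈ 407 m³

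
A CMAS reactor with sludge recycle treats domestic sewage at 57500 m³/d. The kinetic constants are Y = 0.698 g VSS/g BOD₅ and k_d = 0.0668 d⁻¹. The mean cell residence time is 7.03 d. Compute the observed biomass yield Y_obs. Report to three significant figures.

Y_obs ≈ 0.475 g VSS/g BOD₅

The observed yield is Y_obs = Y/(1 + k_d·θ_c) = 0.698 / (1 + 0.0668 × 7.03) = 0.698 / 1.470 = 0.4750 g VSS per g BOD₅ removed.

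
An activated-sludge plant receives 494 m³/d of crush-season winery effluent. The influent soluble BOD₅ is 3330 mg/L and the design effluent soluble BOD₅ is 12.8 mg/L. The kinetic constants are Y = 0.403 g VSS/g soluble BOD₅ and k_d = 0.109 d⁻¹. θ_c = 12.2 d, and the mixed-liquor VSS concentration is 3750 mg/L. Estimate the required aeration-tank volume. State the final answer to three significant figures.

V ≈ 922 m³

Rearranging the biomass balance for a CMAS with decay, V = Y·Q·ΔS·θ_c / [X·(1+k_d θ_c)] = 0.403 × 494 × (3330 − 12.8) × 12.2 / [3750 × (1 + 0.109 × 12.2)] = 8.06×10^6 / 8737 = 922.2 m³.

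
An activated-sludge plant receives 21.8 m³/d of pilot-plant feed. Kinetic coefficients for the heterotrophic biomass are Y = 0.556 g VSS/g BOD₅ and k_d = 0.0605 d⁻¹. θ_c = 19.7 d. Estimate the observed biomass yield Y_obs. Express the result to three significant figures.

The observed yield is Y_obs = Y/(1 + k_d·θ_c) = 0.556 / (1 + 0.0605 × 19.7) = 0.556 / 2.192 = 0.2537 g VSS per g BOD₅ removed.

Y_obs ≈ 0.254 g VSS/g BOD₅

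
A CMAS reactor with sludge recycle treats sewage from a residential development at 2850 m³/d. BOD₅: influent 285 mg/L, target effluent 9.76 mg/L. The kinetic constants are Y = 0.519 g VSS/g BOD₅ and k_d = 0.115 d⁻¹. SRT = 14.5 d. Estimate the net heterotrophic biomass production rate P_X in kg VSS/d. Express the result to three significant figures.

The observed yield is Y_obs = Y/(1 + k_d·θ_c) = 0.519 / (1 + 0.115 × 14.5) = 0.519 / 2.667 = 0.1946 g VSS per g BOD₅ removed.
Mass of BOD₅ removed per day: Q(S₀ − S) = 2850 × 275.2 g/m³ = 784.4 kg/d.
Net biomass production P_X = Y_obs × Q·(S₀ − S) = 0.1946 × 784.4 = 152.6 kg VSS/d.

P_X ≈ 153 kg VSS/d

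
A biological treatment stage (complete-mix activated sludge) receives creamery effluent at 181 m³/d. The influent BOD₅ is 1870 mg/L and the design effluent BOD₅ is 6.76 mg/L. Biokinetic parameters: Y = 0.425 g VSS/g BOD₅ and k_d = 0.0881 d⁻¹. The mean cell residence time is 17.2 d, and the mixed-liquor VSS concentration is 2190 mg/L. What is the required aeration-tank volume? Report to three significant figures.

Steady-state biomass mass balance: V·X·(1 + k_d·θ_c) = Y·Q·(S₀ − S)·θ_c, so V = 0.425 × 181 × (1870 − 6.76) × 17.2 / [2190 × (1 + 0.0881 × 17.2)] = 2.47×10^6 / 5509 = 447.5 m³.

V ≈ 448 m³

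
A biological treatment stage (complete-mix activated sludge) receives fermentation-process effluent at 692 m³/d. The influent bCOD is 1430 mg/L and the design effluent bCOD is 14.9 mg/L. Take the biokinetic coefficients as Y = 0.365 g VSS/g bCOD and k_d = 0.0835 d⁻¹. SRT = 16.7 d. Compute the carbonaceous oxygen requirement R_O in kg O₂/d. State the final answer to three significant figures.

R_O ≈ 767 kg O₂/d

Observed yield with endogenous decay: Y_obs = Y / (1 + k_d·θ_c) = 0.365 / (1 + 0.0835 × 16.7) = 0.365 / 2.394 = 0.1524 g VSS/g bCOD.
Mass of bCOD removed per day: Q(S₀ − S) = 692 × 1415 g/m³ = 979.2 kg/d.
Net sludge production P_X = 0.1524 × 979.2 = 149.3 kg VSS/d.
R_O = Q·(S₀ − S) − 1.42·P_X = 979.2 − 1.42 × 149.3 = 767.3 kg O₂/d.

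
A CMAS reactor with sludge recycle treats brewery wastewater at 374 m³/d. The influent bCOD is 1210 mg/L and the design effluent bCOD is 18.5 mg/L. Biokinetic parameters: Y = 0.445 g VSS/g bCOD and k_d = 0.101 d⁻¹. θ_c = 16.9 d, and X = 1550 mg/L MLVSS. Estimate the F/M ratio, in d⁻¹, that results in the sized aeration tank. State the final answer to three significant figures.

Rearranging the biomass balance for a CMAS with decay, V = Y·Q·ΔS·θ_c / [X·(1+k_d θ_c)] = 0.445 × 374 × (1210 − 18.5) × 16.9 / [1550 × (1 + 0.101 × 16.9)] = 3.35×10^6 / 4196 = 798.7 m³.
Food-to-microorganism ratio F/M = Q S₀ / (V X) = 374 × 1210 / (798.7 × 1550) = 0.3655 d⁻¹.

F/M ≈ 0.366 d⁻¹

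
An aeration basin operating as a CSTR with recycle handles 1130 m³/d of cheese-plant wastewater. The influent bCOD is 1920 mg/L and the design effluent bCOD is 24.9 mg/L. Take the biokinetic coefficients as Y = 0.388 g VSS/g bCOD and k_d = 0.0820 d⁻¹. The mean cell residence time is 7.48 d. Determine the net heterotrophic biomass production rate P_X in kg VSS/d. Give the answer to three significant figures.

P_X ≈ 515 kg VSS/d

Y_obs = Y / (1 + k_d θ_c) = 0.388 / (1 + 0.0820 × 7.48) = 0.388 / 1.613 = 0.2405.
Q·(S₀ − S) = 1130 × (1920 − 24.9) × 10⁻³ = 2141 kg/d removed.
P_X = Y_obs · Q(S₀ − S) = 0.2405 × 2141 = 515.0 kg VSS/d.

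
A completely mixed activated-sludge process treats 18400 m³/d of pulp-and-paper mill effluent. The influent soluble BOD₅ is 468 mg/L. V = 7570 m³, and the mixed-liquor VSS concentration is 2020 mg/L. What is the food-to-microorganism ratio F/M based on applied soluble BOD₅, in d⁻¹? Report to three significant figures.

F/M = applied load / biomass = Q·S₀/(V·X) = 18400 × 468 / (7570 × 2020) = 0.5631 d⁻¹.

F/M ≈ 0.563 d⁻¹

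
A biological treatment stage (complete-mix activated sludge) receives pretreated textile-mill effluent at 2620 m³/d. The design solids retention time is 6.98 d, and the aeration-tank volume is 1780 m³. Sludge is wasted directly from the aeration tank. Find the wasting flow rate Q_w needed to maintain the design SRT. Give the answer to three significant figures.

Q_w ≈ 255 m³/d

With mixed-liquor wasting, θ_c = V/Q_w, so Q_w = V/θ_c = 1780/6.98 = 255.0 m³/d.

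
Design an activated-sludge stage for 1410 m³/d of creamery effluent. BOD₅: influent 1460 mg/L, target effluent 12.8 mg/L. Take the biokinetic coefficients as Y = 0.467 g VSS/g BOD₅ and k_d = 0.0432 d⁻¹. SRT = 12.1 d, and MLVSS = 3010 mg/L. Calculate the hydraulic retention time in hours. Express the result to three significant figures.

Rearranging the biomass balance for a CMAS with decay, V = Y·Q·ΔS·θ_c / [X·(1+k_d θ_c)] = 0.467 × 1410 × (1460 − 12.8) × 12.1 / [3010 × (1 + 0.0432 × 12.1)] = 1.15×10^7 / 4583 = 2516 m³.
Hydraulic retention time τ = V/Q = 2516 / 1410 = 1.784 d = 42.82 h.

τ ≈ 42.8 h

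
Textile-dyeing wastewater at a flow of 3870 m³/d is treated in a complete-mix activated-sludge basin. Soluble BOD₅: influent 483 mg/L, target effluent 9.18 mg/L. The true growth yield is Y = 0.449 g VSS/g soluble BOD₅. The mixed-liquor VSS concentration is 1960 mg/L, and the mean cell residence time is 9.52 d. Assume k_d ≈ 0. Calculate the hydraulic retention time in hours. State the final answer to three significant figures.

τ ≈ 24.8 h

V·X = Y·Q·ΔS·θ_c gives V = 0.449 × 3870 × (483 − 9.18) × 9.52 / 1960 = 3999 m³.
HRT = V/Q = 3999 m³ / 3870 m³·d⁻¹ = 1.033 d × 24 = 24.80 h.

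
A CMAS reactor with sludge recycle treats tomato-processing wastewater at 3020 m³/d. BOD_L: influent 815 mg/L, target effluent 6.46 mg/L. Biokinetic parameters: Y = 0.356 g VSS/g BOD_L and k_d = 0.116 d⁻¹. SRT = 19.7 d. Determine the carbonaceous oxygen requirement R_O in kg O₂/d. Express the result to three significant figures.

Y_obs = Y / (1 + k_d θ_c) = 0.356 / (1 + 0.116 × 19.7) = 0.356 / 3.285 = 0.1084.
Q·(S₀ − S) = 3020 × (815 − 6.46) × 10⁻³ = 2442 kg/d removed.
P_X = Y_obs·Q·(S₀ − S) = 0.1084 × 2442 = 264.6 kg VSS/d.
Carbonaceous O₂ demand = substrate oxidised − cell-mass equivalent = 2442 − 1.42 × 264.6 = 2066 kg O₂/d.

R_O ≈ 2070 kg O₂/d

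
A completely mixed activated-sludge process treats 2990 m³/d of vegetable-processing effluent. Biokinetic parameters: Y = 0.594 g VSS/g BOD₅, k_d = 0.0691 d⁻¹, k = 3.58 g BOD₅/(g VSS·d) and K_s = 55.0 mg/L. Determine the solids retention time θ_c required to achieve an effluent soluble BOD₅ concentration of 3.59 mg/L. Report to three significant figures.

From 1/θ_c = Y·k·S/(K_s + S) − k_d: Y·k·S/(K_s+S) = 0.594 × 3.58 × 3.59 / (55.0 + 3.59) = 0.1303 d⁻¹.
θ_c = 1/(μ − k_d) = 1/(0.1303 − 0.0691) = 1/0.06120 = 16.34 d.

θ_c ≈ 16.3 d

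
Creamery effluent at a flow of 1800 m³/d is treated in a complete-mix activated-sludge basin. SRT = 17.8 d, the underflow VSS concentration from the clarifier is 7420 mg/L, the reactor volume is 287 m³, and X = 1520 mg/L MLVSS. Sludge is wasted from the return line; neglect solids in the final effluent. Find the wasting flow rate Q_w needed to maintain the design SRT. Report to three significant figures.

Q_w = (V·X)/(θ_c X_r) = 287.0 × 1520 / (17.8 × 7420) = 3.303 m³/d.

Q_w ≈ 3.30 m³/d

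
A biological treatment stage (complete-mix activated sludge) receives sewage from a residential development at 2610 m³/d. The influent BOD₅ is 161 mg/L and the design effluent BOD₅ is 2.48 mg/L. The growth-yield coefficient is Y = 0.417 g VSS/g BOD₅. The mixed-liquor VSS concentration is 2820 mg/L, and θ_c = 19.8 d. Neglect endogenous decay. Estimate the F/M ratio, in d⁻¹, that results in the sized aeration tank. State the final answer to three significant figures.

F/M ≈ 0.123 d⁻¹

With k_d = 0 the design equation reduces to V = Y Q (S₀−S) θ_c / X = 0.417 × 2610 × (161 − 2.48) × 19.8 / 2820 = 1211 m³.
F/M = applied load / biomass = Q·S₀/(V·X) = 2610 × 161 / (1211 × 2820) = 0.1230 d⁻¹.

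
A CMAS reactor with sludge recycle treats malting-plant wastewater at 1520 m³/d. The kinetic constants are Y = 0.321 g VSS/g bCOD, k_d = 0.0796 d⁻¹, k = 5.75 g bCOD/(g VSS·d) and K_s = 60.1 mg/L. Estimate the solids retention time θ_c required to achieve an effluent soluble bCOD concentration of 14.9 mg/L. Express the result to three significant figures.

At the target effluent, Y k S/(K_s+S) = 0.321×5.75×14.9/75.00 = 0.3667 d⁻¹.
Then 1/θ_c = μ − k_d = 0.3667 − 0.0796 = 0.2871 d⁻¹, giving θ_c = 3.483 d.

θ_c ≈ 3.48 d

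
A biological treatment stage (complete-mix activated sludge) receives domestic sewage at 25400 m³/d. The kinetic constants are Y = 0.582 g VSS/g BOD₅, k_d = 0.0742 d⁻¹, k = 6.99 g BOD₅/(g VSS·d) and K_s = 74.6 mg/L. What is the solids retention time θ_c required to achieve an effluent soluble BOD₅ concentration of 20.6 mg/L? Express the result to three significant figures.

θ_c ≈ 1.24 d

From 1/θ_c = Y·k·S/(K_s + S) − k_d: Y·k·S/(K_s+S) = 0.582 × 6.99 × 20.6 / (74.6 + 20.6) = 0.8803 d⁻¹.
1/θ_c = 0.8803 − 0.0742 = 0.8061 d⁻¹, so θ_c = 1.241 d.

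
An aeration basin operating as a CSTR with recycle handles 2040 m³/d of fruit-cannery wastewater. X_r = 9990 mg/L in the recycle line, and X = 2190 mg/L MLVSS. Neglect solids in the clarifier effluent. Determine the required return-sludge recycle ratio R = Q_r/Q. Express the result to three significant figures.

R ≈ 0.281

Mass balance around the secondary clarifier (neglecting effluent solids): R = X / (X_r − X) = 2190 / (9990 − 2190) = 0.2808.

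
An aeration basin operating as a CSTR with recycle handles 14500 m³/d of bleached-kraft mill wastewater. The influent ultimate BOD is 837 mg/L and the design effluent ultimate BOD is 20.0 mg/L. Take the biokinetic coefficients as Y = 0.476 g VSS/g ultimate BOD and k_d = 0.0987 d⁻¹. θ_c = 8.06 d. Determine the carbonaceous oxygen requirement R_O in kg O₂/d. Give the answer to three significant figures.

Y_obs = Y / (1 + k_d θ_c) = 0.476 / (1 + 0.0987 × 8.06) = 0.476 / 1.796 = 0.2651.
Mass of ultimate BOD removed per day: Q(S₀ − S) = 14500 × 817.0 g/m³ = 11846 kg/d.
P_X = Y_obs·Q·(S₀ − S) = 0.2651 × 11846 = 3141 kg VSS/d.
Carbonaceous O₂ demand = substrate oxidised − cell-mass equivalent = 11846 − 1.42 × 3141 = 7387 kg O₂/d.

R_O ≈ 7390 kg O₂/d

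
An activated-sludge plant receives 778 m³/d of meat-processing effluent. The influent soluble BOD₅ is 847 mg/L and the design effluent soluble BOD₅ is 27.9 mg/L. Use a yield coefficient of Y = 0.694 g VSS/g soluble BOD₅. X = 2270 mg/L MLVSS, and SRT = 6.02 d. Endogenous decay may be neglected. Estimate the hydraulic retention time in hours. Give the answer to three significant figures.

τ ≈ 36.2 h

With k_d = 0 the design equation reduces to V = Y Q (S₀−S) θ_c / X = 0.694 × 778 × (847 − 27.9) × 6.02 / 2270 = 1173 m³.
Hydraulic retention time τ = V/Q = 1173 / 778 = 1.508 d = 36.18 h.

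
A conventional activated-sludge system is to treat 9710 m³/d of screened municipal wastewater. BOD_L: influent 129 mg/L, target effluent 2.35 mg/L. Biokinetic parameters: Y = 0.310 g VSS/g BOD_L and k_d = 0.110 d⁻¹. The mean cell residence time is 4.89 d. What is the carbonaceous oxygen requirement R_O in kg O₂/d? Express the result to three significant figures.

Observed yield with endogenous decay: Y_obs = Y / (1 + k_d·θ_c) = 0.310 / (1 + 0.110 × 4.89) = 0.310 / 1.538 = 0.2016 g VSS/g BOD_L.
Substrate removed = Q·(S₀ − S) = 9710 m³/d × (129 − 2.35) g/m³ = 1.23×10^6 g/d = 1230 kg/d.
P_X = Y_obs·Q·(S₀ − S) = 0.2016 × 1230 = 247.9 kg VSS/d.
Carbonaceous O₂ demand = substrate oxidised − cell-mass equivalent = 1230 − 1.42 × 247.9 = 877.8 kg O₂/d.

R_O ≈ 878 kg O₂/d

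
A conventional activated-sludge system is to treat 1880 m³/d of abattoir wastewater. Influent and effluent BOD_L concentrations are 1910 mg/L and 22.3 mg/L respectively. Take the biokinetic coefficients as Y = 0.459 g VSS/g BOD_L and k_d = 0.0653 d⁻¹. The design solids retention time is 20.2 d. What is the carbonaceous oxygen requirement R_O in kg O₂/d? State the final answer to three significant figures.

Observed yield with endogenous decay: Y_obs = Y / (1 + k_d·θ_c) = 0.459 / (1 + 0.0653 × 20.2) = 0.459 / 2.319 = 0.1979 g VSS/g BOD_L.
Substrate removed = Q·(S₀ − S) = 1880 m³/d × (1910 − 22.3) g/m³ = 3.55×10^6 g/d = 3549 kg/d.
Biomass synthesised: P_X = Y_obs × 3549 = 702.4 kg VSS/d.
Carbonaceous O₂ demand = substrate oxidised − cell-mass equivalent = 3549 − 1.42 × 702.4 = 2551 kg O₂/d.

R_O ≈ 2550 kg O₂/d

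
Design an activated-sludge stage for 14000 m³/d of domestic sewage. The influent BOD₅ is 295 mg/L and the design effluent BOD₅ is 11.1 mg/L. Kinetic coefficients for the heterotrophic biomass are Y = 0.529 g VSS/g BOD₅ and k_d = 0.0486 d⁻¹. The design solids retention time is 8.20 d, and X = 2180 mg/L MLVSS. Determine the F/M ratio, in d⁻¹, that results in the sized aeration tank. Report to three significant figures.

Rearranging the biomass balance for a CMAS with decay, V = Y·Q·ΔS·θ_c / [X·(1+k_d θ_c)] = 0.529 × 14000 × (295 − 11.1) × 8.20 / [2180 × (1 + 0.0486 × 8.20)] = 1.72×10^7 / 3049 = 5655 m³.
F/M = Q·S₀ / (V·X) = 14000 × 295 / (5655 × 2180) = 0.3350 g BOD₅·(g VSS·d)⁻¹.

F/M ≈ 0.335 d⁻¹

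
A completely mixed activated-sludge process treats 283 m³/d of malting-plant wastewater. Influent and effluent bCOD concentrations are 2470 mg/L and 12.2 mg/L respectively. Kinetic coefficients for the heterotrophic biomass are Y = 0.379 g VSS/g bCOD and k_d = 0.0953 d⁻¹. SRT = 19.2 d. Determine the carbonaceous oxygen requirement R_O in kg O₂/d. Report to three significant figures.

The observed yield is Y_obs = Y/(1 + k_d·θ_c) = 0.379 / (1 + 0.0953 × 19.2) = 0.379 / 2.830 = 0.1339 g VSS per g bCOD removed.
Mass of bCOD removed per day: Q(S₀ − S) = 283 × 2458 g/m³ = 695.6 kg/d.
Net sludge production P_X = 0.1339 × 695.6 = 93.16 kg VSS/d.
R_O = Q·ΔS − 1.42 P_X = 695.6 − 132.3 = 563.3 kg O₂/d.

R_O ≈ 563 kg O₂/d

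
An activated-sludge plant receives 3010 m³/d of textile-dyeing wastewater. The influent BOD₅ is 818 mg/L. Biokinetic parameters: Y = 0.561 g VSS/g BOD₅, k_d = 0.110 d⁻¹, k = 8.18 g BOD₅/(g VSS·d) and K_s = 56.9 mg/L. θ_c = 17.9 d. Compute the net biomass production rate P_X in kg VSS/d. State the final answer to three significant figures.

Effluent substrate depends only on kinetics and SRT: S = K_s(1 + k_d θ_c) / [θ_c(Yk − k_d) − 1] = 56.9 × (1 + 0.110 × 17.9) / [17.9 × (0.561 × 8.18 − 0.110) − 1] = 168.9 / 79.17 = 2.134 mg/L.
Observed yield with endogenous decay: Y_obs = Y / (1 + k_d·θ_c) = 0.561 / (1 + 0.110 × 17.9) = 0.561 / 2.969 = 0.1890 g VSS/g BOD₅.
ΔS = 818 − 2.13 = 815.9 mg/L, so the substrate removal rate is 3010 × 815.9/1000 = 2456 kg BOD₅/d.
So the net sludge growth is P_X = 0.1890 × 2456 = 464.0 kg VSS/d.

P_X ≈ 464 kg VSS/d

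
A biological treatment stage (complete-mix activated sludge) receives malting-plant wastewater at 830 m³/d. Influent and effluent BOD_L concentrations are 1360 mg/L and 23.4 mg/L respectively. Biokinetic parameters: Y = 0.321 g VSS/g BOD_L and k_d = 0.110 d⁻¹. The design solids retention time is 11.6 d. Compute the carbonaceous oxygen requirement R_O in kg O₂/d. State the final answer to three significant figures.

Observed yield with endogenous decay: Y_obs = Y / (1 + k_d·θ_c) = 0.321 / (1 + 0.110 × 11.6) = 0.321 / 2.276 = 0.1410 g VSS/g BOD_L.
Substrate removed = Q·(S₀ − S) = 830 m³/d × (1360 − 23.4) g/m³ = 1.11×10^6 g/d = 1109 kg/d.
P_X = Y_obs·Q·(S₀ − S) = 0.1410 × 1109 = 156.5 kg VSS/d.
Carbonaceous O₂ demand = substrate oxidised − cell-mass equivalent = 1109 − 1.42 × 156.5 = 887.2 kg O₂/d.

R_O ≈ 887 kg O₂/d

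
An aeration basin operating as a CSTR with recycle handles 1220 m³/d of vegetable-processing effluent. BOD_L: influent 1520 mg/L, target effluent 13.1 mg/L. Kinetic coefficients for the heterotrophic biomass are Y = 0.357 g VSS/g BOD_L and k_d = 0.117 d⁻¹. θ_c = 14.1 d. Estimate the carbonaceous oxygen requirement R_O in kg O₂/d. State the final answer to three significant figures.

R_O ≈ 1490 kg O₂/d

Correct the yield for decay: Y_obs = Y/(1 + k_d θ_c) = 0.357 / (1 + 0.117 × 14.1) = 0.357 / 2.650 = 0.1347.
ΔS = 1520 − 13.1 = 1507 mg/L, so the substrate removal rate is 1220 × 1507/1000 = 1838 kg BOD_L/d.
P_X = Y_obs·Q·(S₀ − S) = 0.1347 × 1838 = 247.7 kg VSS/d.
Carbonaceous O₂ demand = substrate oxidised − cell-mass equivalent = 1838 − 1.42 × 247.7 = 1487 kg O₂/d.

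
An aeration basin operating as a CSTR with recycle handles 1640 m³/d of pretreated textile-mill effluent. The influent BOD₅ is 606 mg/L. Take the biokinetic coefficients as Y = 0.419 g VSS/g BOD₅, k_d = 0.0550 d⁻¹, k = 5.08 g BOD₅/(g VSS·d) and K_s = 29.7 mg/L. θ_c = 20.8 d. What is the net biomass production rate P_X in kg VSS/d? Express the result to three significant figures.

From the Monod/SRT balance for a CMAS, S = K_s·(1+k_d θ_c)/[θ_c·(Y k − k_d) − 1] = 29.7 × (1 + 0.0550 × 20.8) / [20.8 × (0.419 × 5.08 − 0.0550) − 1] = 63.68 / 42.13 = 1.511 mg/L.
Correct the yield for decay: Y_obs = Y/(1 + k_d θ_c) = 0.419 / (1 + 0.0550 × 20.8) = 0.419 / 2.144 = 0.1954.
Mass of BOD₅ removed per day: Q(S₀ − S) = 1640 × 604.5 g/m³ = 991.4 kg/d.
Net biomass production P_X = Y_obs × Q·(S₀ − S) = 0.1954 × 991.4 = 193.7 kg VSS/d.

P_X ≈ 194 kg VSS/d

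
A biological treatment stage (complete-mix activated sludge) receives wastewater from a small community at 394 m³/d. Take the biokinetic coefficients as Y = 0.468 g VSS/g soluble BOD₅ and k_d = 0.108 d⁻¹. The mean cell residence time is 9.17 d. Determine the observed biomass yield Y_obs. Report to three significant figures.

Y_obs = Y / (1 + k_d θ_c) = 0.468 / (1 + 0.108 × 9.17) = 0.468 / 1.990 = 0.2351.

Y_obs ≈ 0.235 g VSS/g soluble BOD₅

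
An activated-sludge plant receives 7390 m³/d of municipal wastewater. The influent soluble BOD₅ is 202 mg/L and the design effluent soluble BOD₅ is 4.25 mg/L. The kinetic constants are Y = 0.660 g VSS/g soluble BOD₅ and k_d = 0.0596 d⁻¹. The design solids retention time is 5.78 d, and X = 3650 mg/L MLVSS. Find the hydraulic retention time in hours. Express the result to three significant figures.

τ ≈ 3.69 h

Steady-state biomass mass balance: V·X·(1 + k_d·θ_c) = Y·Q·(S₀ − S)·θ_c, so V = 0.660 × 7390 × (202 − 4.25) × 5.78 / [3650 × (1 + 0.0596 × 5.78)] = 5.57×10^6 / 4907 = 1136 m³.
HRT = V/Q = 1136 m³ / 7390 m³·d⁻¹ = 0.1537 d × 24 = 3.689 h.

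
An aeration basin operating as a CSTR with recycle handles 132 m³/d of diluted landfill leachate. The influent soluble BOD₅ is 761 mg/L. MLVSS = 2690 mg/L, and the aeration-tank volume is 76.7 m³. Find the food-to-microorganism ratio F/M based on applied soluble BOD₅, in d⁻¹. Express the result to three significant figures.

F/M ≈ 0.487 d⁻¹

Food-to-microorganism ratio F/M = Q S₀ / (V X) = 132 × 761 / (76.70 × 2690) = 0.4869 d⁻¹.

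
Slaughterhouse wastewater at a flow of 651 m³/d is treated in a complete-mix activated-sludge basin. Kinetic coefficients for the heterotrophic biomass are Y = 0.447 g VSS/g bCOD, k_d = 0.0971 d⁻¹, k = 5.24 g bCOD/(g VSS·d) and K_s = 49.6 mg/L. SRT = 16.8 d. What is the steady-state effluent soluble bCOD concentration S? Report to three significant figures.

For a completely mixed reactor with recycle the Lawrence–McCarty relation gives S = K_s·(1 + k_d·θ_c) / [θ_c·(Y·k − k_d) − 1] = 49.6 × (1 + 0.0971 × 16.8) / [16.8 × (0.447 × 5.24 − 0.0971) − 1] = 130.5 / 36.72 = 3.554 mg/L.

S ≈ 3.55 mg/L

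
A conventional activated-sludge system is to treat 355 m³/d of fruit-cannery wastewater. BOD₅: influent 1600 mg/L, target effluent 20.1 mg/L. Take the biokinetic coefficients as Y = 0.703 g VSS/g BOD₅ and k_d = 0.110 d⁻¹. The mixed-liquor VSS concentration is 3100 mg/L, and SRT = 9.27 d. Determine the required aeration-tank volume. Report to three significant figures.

From the SRT design equation V = Y Q (S₀−S) θ_c / [X (1 + k_d θ_c)] = 0.703 × 355 × (1600 − 20.1) × 9.27 / [3100 × (1 + 0.110 × 9.27)] = 3.66×10^6 / 6261 = 583.8 m³.

V ≈ 584 m³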